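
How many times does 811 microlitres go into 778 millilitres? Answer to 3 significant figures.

959

(778 × 10⁻³) / (811 × 10⁻⁶) = 0.9593 × 10³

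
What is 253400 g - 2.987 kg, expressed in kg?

250.413 kg

In kg:
  253400 g = 253400e-3 kg = 253.4
  2.987 kg → 2.987
Difference: 253.4 - 2.987 = 250.413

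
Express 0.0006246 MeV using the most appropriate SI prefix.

624.6 eV

= 624.6 eV; mantissa already in [1, 1000).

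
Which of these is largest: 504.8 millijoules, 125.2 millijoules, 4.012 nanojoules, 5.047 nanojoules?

504.8 millijoules

504.8 millijoules = 0.5048 joules
125.2 millijoules = 0.1252 joules
4.012 nanojoules = 0.000000004012 joules
5.047 nanojoules = 0.000000005047 joules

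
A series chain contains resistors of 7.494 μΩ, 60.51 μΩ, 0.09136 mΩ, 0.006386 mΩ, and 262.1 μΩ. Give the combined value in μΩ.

In μΩ:
  7.494 μΩ → 7.494
  60.51 μΩ → 60.51
  0.09136 mΩ = 0.09136 × 10³ μΩ = 91.36
  0.006386 mΩ = 0.006386 × 10³ μΩ = 6.386
  262.1 μΩ → 262.1
Sum: 7.494 + 60.51 + 91.36 + 6.386 + 262.1 = 427.85

427.85 μΩ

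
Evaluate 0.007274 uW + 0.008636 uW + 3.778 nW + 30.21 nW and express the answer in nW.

In nW:
  0.007274 uW = 0.007274 × 10³ nW = 7.274
  0.008636 uW = 0.008636 × 10³ nW = 8.636
  3.778 nW → 3.778
  30.21 nW → 30.21
Sum: 7.274 + 8.636 + 3.778 + 30.21 = 49.898

49.898 nW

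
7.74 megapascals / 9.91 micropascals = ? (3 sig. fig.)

781000000000

(7.74 × 10⁶) / (9.91 × 10⁻⁶) = 0.781 × 10¹²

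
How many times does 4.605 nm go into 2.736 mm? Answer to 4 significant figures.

594100

(2.736e-3) / (4.605e-9) = 0.59414e6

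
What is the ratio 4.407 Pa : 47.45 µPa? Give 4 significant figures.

92880

(4.407) / (47.45 × 10⁻⁶) = 0.092877 × 10⁶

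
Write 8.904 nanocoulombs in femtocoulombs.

nano = 10⁻⁹, femto = 10⁻¹⁵; factor is 10⁶.
8.904 × 10⁶ = 8904000

8904000 femtocoulombs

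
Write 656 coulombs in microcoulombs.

656000000 microcoulombs

(no prefix) = 1e0, micro = 1e-6; factor is 1e6.
656 × 1e6 = 656000000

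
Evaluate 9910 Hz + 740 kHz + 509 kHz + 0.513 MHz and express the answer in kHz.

1771.91 kHz

In kHz:
  9910 Hz = 9910 × 10⁻³ kHz = 9.91
  740 kHz → 740
  509 kHz → 509
  0.513 MHz = 0.513 × 10³ kHz = 513
Sum: 9.91 + 740 + 509 + 513 = 1771.91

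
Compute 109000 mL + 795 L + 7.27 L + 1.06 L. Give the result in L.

912.33 L

In L:
  109000 mL = 109000 × 10^-3 L = 109
  795 L → 795
  7.27 L → 7.27
  1.06 L → 1.06
Sum: 109 + 795 + 7.27 + 1.06 = 912.33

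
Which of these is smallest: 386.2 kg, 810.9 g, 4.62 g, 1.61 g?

386.2 kg = 386200 g
810.9 g = 810.9 g
4.62 g = 4.62 g
1.61 g = 1.61 g

1.61 g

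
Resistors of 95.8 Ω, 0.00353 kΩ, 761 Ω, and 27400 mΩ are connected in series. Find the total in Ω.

887.73 Ω

In Ω:
  95.8 Ω → 95.8
  0.00353 kΩ = 0.00353e3 Ω = 3.53
  761 Ω → 761
  27400 mΩ = 27400e-3 Ω = 27.4
Sum: 95.8 + 3.53 + 761 + 27.4 = 887.73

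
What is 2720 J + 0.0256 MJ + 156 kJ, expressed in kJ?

In kJ:
  2720 J = 2720 × 10^-3 kJ = 2.72
  0.0256 MJ = 0.0256 × 10^3 kJ = 25.6
  156 kJ → 156
Sum: 2.72 + 25.6 + 156 = 184.32

184.32 kJ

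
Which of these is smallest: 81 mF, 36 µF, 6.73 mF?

81 mF = 0.081 F
36 µF = 0.000036 F
6.73 mF = 0.00673 F

36 µF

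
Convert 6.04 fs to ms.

femto = 10⁻¹⁵, milli = 10⁻³; factor is 10⁻¹².
6.04 × 10⁻¹² = 0.00000000000604

0.00000000000604 ms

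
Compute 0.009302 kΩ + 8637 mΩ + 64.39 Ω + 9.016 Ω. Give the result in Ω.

In Ω:
  0.009302 kΩ = 0.009302e3 Ω = 9.302
  8637 mΩ = 8637e-3 Ω = 8.637
  64.39 Ω → 64.39
  9.016 Ω → 9.016
Sum: 9.302 + 8.637 + 64.39 + 9.016 = 91.345

91.345 Ω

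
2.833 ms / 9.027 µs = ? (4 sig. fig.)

(2.833e-3) / (9.027e-6) = 0.31384e3

313.8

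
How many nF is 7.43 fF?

femto = 10^-15, nano = 10^-9; factor is 10^-6.
7.43 × 10^-6 = 0.00000743

0.00000743 nF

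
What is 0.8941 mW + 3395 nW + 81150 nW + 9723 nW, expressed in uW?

988.368 uW

In uW:
  0.8941 mW = 0.8941 × 10^3 uW = 894.1
  3395 nW = 3395 × 10^-3 uW = 3.395
  81150 nW = 81150 × 10^-3 uW = 81.15
  9723 nW = 9723 × 10^-3 uW = 9.723
Sum: 894.1 + 3.395 + 81.15 + 9.723 = 988.368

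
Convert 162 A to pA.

162000000000000 pA

(no prefix) = 1e0, pico = 1e-12; factor is 1e12.
162 × 1e12 = 162000000000000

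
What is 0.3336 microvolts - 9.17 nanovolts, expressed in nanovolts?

In nanovolts:
  0.3336 microvolts = 0.3336 × 10³ nanovolts = 333.6
  9.17 nanovolts → 9.17
Difference: 333.6 - 9.17 = 324.43

324.43 nanovolts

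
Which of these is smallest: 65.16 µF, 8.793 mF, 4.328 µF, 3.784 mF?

65.16 µF = 0.00006516 F
8.793 mF = 0.008793 F
4.328 µF = 0.000004328 F
3.784 mF = 0.003784 F

4.328 µF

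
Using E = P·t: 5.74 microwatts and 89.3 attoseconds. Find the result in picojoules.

5.74 × 10^-6 × 89.3 × 10^-18 = 512.582 × 10^-24 J

0.000000000512582 picojoules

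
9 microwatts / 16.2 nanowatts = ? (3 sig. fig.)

556

(9e-6) / (16.2e-9) = 0.5556e3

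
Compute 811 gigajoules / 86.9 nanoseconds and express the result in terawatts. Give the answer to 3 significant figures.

(811 × 10⁹) / (86.9 × 10⁻⁹) = 9.3326 × 10¹⁸ W

9330000 terawatts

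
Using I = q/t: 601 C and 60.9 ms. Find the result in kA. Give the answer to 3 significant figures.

(601) / (60.9e-3) = 9.8686e3 A

9.87 kA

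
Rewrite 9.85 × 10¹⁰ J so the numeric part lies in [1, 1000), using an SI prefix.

= 98.5 × 10⁹ J; 10⁹ is giga.

98.5 GJ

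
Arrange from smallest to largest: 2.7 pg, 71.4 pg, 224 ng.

2.7 pg = 0.0000000000027 g
71.4 pg = 0.0000000000714 g
224 ng = 0.000000224 g

2.7 pg < 71.4 pg < 224 ng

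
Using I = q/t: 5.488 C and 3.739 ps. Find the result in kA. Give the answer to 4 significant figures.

(5.488) / (3.739 × 10^-12) = 1.46777 × 10^12 A

1468000000 kA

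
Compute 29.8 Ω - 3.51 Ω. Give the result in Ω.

26.29 Ω

In Ω:
  29.8 Ω → 29.8
  3.51 Ω → 3.51
Difference: 29.8 - 3.51 = 26.29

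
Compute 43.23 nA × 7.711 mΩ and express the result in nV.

43.23e-9 × 7.711e-3 = 333.34653e-12 V

0.33334653 nV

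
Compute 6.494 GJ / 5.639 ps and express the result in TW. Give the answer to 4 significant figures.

(6.494 × 10⁹) / (5.639 × 10⁻¹²) = 1.15162 × 10²¹ W

1152000000 TW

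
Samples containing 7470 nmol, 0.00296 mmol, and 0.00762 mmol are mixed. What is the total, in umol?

18.05 umol

In umol:
  7470 nmol = 7470e-3 umol = 7.47
  0.00296 mmol = 0.00296e3 umol = 2.96
  0.00762 mmol = 0.00762e3 umol = 7.62
Sum: 7.47 + 2.96 + 7.62 = 18.05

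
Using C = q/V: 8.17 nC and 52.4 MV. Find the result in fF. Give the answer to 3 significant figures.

(8.17 × 10⁻⁹) / (52.4 × 10⁶) = 0.15592 × 10⁻¹⁵ F

0.156 fF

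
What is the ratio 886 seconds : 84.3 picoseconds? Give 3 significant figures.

10500000000000

(886) / (84.3 × 10⁻¹²) = 10.51 × 10¹²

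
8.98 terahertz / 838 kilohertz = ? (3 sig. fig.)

10700000

(8.98e12) / (838e3) = 0.01072e9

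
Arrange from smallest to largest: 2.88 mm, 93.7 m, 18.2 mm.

2.88 mm = 0.00288 m
93.7 m = 93.7 m
18.2 mm = 0.0182 m

2.88 mm < 18.2 mm < 93.7 m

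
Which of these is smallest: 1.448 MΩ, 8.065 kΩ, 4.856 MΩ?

8.065 kΩ

1.448 MΩ = 1448000 Ω
8.065 kΩ = 8065 Ω
4.856 MΩ = 4856000 Ω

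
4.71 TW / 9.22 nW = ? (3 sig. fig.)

(4.71e12) / (9.22e-9) = 0.5108e21

511000000000000000000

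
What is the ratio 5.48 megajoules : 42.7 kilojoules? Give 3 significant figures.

(5.48e6) / (42.7e3) = 0.1283e3

128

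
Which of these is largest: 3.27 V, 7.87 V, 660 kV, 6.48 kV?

660 kV

3.27 V = 3.27 V
7.87 V = 7.87 V
660 kV = 660000 V
6.48 kV = 6480 V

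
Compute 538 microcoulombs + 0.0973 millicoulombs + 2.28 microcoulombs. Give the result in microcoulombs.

In microcoulombs:
  538 microcoulombs → 538
  0.0973 millicoulombs = 0.0973e3 microcoulombs = 97.3
  2.28 microcoulombs → 2.28
Sum: 538 + 97.3 + 2.28 = 637.58

637.58 microcoulombs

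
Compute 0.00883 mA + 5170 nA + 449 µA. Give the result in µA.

In µA:
  0.00883 mA = 0.00883 × 10^3 µA = 8.83
  5170 nA = 5170 × 10^-3 µA = 5.17
  449 µA → 449
Sum: 8.83 + 5.17 + 449 = 463

463 µA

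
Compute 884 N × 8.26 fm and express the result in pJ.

7.30184 pJ

884 × 8.26 × 10^-15 = 7301.84 × 10^-15 J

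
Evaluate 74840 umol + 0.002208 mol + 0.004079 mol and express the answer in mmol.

81.127 mmol

In mmol:
  74840 umol = 74840 × 10^-3 mmol = 74.84
  0.002208 mol = 0.002208 × 10^3 mmol = 2.208
  0.004079 mol = 0.004079 × 10^3 mmol = 4.079
Sum: 74.84 + 2.208 + 4.079 = 81.127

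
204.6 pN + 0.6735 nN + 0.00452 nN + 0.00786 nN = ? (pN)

890.48 pN

In pN:
  204.6 pN → 204.6
  0.6735 nN = 0.6735 × 10^3 pN = 673.5
  0.00452 nN = 0.00452 × 10^3 pN = 4.52
  0.00786 nN = 0.00786 × 10^3 pN = 7.86
Sum: 204.6 + 673.5 + 4.52 + 7.86 = 890.48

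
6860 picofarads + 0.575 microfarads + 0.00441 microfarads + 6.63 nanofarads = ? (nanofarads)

In nanofarads:
  6860 picofarads = 6860e-3 nanofarads = 6.86
  0.575 microfarads = 0.575e3 nanofarads = 575
  0.00441 microfarads = 0.00441e3 nanofarads = 4.41
  6.63 nanofarads → 6.63
Sum: 6.86 + 575 + 4.41 + 6.63 = 592.9

592.9 nanofarads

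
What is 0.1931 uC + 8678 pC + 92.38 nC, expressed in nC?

In nC:
  0.1931 uC = 0.1931 × 10³ nC = 193.1
  8678 pC = 8678 × 10⁻³ nC = 8.678
  92.38 nC → 92.38
Sum: 193.1 + 8.678 + 92.38 = 294.158

294.158 nC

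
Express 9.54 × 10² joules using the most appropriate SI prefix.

= 954 joules; mantissa already in [1, 1000).

954 joules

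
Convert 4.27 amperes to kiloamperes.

(no prefix) = 1e0, kilo = 1e3; factor is 1e-3.
4.27 × 1e-3 = 0.00427

0.00427 kiloamperes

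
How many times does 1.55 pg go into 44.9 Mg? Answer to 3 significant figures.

29000000000000000000

(44.9e6) / (1.55e-12) = 28.97e18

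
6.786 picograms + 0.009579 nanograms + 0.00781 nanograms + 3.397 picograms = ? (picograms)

In picograms:
  6.786 picograms → 6.786
  0.009579 nanograms = 0.009579 × 10^3 picograms = 9.579
  0.00781 nanograms = 0.00781 × 10^3 picograms = 7.81
  3.397 picograms → 3.397
Sum: 6.786 + 9.579 + 7.81 + 3.397 = 27.572

27.572 picograms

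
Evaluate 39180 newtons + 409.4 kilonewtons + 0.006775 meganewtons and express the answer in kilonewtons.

In kilonewtons:
  39180 newtons = 39180 × 10⁻³ kilonewtons = 39.18
  409.4 kilonewtons → 409.4
  0.006775 meganewtons = 0.006775 × 10³ kilonewtons = 6.775
Sum: 39.18 + 409.4 + 6.775 = 455.355

455.355 kilonewtons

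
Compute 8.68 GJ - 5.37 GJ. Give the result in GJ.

In GJ:
  8.68 GJ → 8.68
  5.37 GJ → 5.37
Difference: 8.68 - 5.37 = 3.31

3.31 GJ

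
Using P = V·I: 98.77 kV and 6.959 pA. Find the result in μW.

98.77 × 10^3 × 6.959 × 10^-12 = 687.34043 × 10^-9 W

0.68734043 μW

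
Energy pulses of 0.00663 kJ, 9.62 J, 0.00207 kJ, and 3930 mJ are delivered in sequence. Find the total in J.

22.25 J

In J:
  0.00663 kJ = 0.00663e3 J = 6.63
  9.62 J → 9.62
  0.00207 kJ = 0.00207e3 J = 2.07
  3930 mJ = 3930e-3 J = 3.93
Sum: 6.63 + 9.62 + 2.07 + 3.93 = 22.25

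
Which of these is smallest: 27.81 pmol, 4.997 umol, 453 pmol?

27.81 pmol = 0.00000000002781 mol
4.997 umol = 0.000004997 mol
453 pmol = 0.000000000453 mol

27.81 pmol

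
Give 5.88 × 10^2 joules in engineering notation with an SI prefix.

588 joules

= 588 joules; mantissa already in [1, 1000).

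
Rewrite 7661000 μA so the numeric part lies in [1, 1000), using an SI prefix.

= 7.661 A; mantissa already in [1, 1000).

7.661 A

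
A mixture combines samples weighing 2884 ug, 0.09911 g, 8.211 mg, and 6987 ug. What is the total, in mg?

In mg:
  2884 ug = 2884 × 10^-3 mg = 2.884
  0.09911 g = 0.09911 × 10^3 mg = 99.11
  8.211 mg → 8.211
  6987 ug = 6987 × 10^-3 mg = 6.987
Sum: 2.884 + 99.11 + 8.211 + 6.987 = 117.192

117.192 mg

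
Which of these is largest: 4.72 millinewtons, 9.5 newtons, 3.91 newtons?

4.72 millinewtons = 0.00472 newtons
9.5 newtons = 9.5 newtons
3.91 newtons = 3.91 newtons

9.5 newtons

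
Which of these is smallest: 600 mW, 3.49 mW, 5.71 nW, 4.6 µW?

5.71 nW

600 mW = 0.6 W
3.49 mW = 0.00349 W
5.71 nW = 0.00000000571 W
4.6 µW = 0.0000046 W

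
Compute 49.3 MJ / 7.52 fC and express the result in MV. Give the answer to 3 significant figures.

6560000000000000 MV

(49.3 × 10⁶) / (7.52 × 10⁻¹⁵) = 6.5559 × 10²¹ V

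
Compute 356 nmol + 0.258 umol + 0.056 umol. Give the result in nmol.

670 nmol

In nmol:
  356 nmol → 356
  0.258 umol = 0.258 × 10³ nmol = 258
  0.056 umol = 0.056 × 10³ nmol = 56
Sum: 356 + 258 + 56 = 670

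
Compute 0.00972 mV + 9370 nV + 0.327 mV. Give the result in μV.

346.09 μV

In μV:
  0.00972 mV = 0.00972e3 μV = 9.72
  9370 nV = 9370e-3 μV = 9.37
  0.327 mV = 0.327e3 μV = 327
Sum: 9.72 + 9.37 + 327 = 346.09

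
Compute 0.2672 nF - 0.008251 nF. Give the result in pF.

258.949 pF

In pF:
  0.2672 nF = 0.2672 × 10³ pF = 267.2
  0.008251 nF = 0.008251 × 10³ pF = 8.251
Difference: 267.2 - 8.251 = 258.949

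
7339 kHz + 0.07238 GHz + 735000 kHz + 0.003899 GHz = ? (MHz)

In MHz:
  7339 kHz = 7339 × 10⁻³ MHz = 7.339
  0.07238 GHz = 0.07238 × 10³ MHz = 72.38
  735000 kHz = 735000 × 10⁻³ MHz = 735
  0.003899 GHz = 0.003899 × 10³ MHz = 3.899
Sum: 7.339 + 72.38 + 735 + 3.899 = 818.618

818.618 MHz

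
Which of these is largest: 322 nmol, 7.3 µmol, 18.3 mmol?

322 nmol = 0.000000322 mol
7.3 µmol = 0.0000073 mol
18.3 mmol = 0.0183 mol

18.3 mmol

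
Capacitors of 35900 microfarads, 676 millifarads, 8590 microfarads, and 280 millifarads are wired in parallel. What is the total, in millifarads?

In millifarads:
  35900 microfarads = 35900 × 10⁻³ millifarads = 35.9
  676 millifarads → 676
  8590 microfarads = 8590 × 10⁻³ millifarads = 8.59
  280 millifarads → 280
Sum: 35.9 + 676 + 8.59 + 280 = 1000.49

1000.49 millifarads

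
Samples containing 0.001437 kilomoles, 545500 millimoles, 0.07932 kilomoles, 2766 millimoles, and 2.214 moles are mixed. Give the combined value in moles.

In moles:
  0.001437 kilomoles = 0.001437 × 10³ moles = 1.437
  545500 millimoles = 545500 × 10⁻³ moles = 545.5
  0.07932 kilomoles = 0.07932 × 10³ moles = 79.32
  2766 millimoles = 2766 × 10⁻³ moles = 2.766
  2.214 moles → 2.214
Sum: 1.437 + 545.5 + 79.32 + 2.766 + 2.214 = 631.237

631.237 moles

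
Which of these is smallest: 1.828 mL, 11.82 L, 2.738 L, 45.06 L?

1.828 mL = 0.001828 L
11.82 L = 11.82 L
2.738 L = 2.738 L
45.06 L = 45.06 L

1.828 mL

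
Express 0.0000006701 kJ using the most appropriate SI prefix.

670.1 uJ

= 670.1 × 10^-6 J; 10^-6 is micro.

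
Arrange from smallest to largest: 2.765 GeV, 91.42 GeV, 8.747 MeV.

2.765 GeV = 2765000000 eV
91.42 GeV = 91420000000 eV
8.747 MeV = 8747000 eV

8.747 MeV < 2.765 GeV < 91.42 GeV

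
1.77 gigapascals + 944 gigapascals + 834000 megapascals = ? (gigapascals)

In gigapascals:
  1.77 gigapascals → 1.77
  944 gigapascals → 944
  834000 megapascals = 834000 × 10^-3 gigapascals = 834
Sum: 1.77 + 944 + 834 = 1779.77

1779.77 gigapascals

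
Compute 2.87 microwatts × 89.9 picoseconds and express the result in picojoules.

0.000258013 picojoules

2.87 × 10⁻⁶ × 89.9 × 10⁻¹² = 258.013 × 10⁻¹⁸ J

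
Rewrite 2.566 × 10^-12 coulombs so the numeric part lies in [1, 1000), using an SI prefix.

2.566 picocoulombs

= 2.566 × 10^-12 coulombs; 10^-12 is pico.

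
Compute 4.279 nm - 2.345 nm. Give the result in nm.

1.934 nm

In nm:
  4.279 nm → 4.279
  2.345 nm → 2.345
Difference: 4.279 - 2.345 = 1.934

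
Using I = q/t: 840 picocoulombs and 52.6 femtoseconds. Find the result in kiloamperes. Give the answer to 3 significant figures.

(840e-12) / (52.6e-15) = 15.97e3 A

16.0 kiloamperes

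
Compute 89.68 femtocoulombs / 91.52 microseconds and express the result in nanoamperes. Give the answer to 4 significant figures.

(89.68e-15) / (91.52e-6) = 0.979895e-9 A

0.9799 nanoamperes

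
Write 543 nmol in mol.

nano = 10^-9, (no prefix) = 10^0; factor is 10^-9.
543 × 10^-9 = 0.000000543

0.000000543 mol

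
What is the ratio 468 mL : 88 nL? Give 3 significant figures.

(468 × 10⁻³) / (88 × 10⁻⁹) = 5.318 × 10⁶

5320000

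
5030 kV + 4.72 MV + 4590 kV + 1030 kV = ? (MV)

15.37 MV

In MV:
  5030 kV = 5030e-3 MV = 5.03
  4.72 MV → 4.72
  4590 kV = 4590e-3 MV = 4.59
  1030 kV = 1030e-3 MV = 1.03
Sum: 5.03 + 4.72 + 4.59 + 1.03 = 15.37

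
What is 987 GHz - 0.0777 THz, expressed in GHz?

In GHz:
  987 GHz → 987
  0.0777 THz = 0.0777 × 10^3 GHz = 77.7
Difference: 987 - 77.7 = 909.3

909.3 GHz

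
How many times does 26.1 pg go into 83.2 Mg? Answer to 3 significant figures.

3190000000000000000

(83.2e6) / (26.1e-12) = 3.188e18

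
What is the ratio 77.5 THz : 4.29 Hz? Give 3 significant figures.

(77.5e12) / (4.29) = 18.07e12

18100000000000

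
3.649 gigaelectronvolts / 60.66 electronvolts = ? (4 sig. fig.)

60150000

(3.649 × 10⁹) / (60.66) = 0.060155 × 10⁹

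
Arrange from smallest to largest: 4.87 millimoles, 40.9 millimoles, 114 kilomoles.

4.87 millimoles < 40.9 millimoles < 114 kilomoles

4.87 millimoles = 0.00487 moles
40.9 millimoles = 0.0409 moles
114 kilomoles = 114000 moles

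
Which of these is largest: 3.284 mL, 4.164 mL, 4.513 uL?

4.164 mL

3.284 mL = 0.003284 L
4.164 mL = 0.004164 L
4.513 uL = 0.000004513 L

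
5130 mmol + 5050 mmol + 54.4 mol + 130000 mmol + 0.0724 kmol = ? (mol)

In mol:
  5130 mmol = 5130 × 10⁻³ mol = 5.13
  5050 mmol = 5050 × 10⁻³ mol = 5.05
  54.4 mol → 54.4
  130000 mmol = 130000 × 10⁻³ mol = 130
  0.0724 kmol = 0.0724 × 10³ mol = 72.4
Sum: 5.13 + 5.05 + 54.4 + 130 + 72.4 = 266.98

266.98 mol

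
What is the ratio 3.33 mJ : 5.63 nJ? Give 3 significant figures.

(3.33e-3) / (5.63e-9) = 0.5915e6

591000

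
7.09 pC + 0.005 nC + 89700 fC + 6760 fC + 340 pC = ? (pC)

448.55 pC

In pC:
  7.09 pC → 7.09
  0.005 nC = 0.005e3 pC = 5
  89700 fC = 89700e-3 pC = 89.7
  6760 fC = 6760e-3 pC = 6.76
  340 pC → 340
Sum: 7.09 + 5 + 89.7 + 6.76 + 340 = 448.55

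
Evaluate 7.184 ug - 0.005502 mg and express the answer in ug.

In ug:
  7.184 ug → 7.184
  0.005502 mg = 0.005502e3 ug = 5.502
Difference: 7.184 - 5.502 = 1.682

1.682 ug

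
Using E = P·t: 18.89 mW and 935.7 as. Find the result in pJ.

18.89e-3 × 935.7e-18 = 17675.373e-21 J

0.000017675373 pJ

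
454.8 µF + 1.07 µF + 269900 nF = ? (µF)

In µF:
  454.8 µF → 454.8
  1.07 µF → 1.07
  269900 nF = 269900e-3 µF = 269.9
Sum: 454.8 + 1.07 + 269.9 = 725.77

725.77 µF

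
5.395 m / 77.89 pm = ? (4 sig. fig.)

(5.395) / (77.89e-12) = 0.069264e12

69260000000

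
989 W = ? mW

(no prefix) = 1e0, milli = 1e-3; factor is 1e3.
989 × 1e3 = 989000

989000 mW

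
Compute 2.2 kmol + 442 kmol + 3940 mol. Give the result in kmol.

In kmol:
  2.2 kmol → 2.2
  442 kmol → 442
  3940 mol = 3940e-3 kmol = 3.94
Sum: 2.2 + 442 + 3.94 = 448.14

448.14 kmol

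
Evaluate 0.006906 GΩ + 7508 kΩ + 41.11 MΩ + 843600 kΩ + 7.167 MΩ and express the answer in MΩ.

In MΩ:
  0.006906 GΩ = 0.006906 × 10³ MΩ = 6.906
  7508 kΩ = 7508 × 10⁻³ MΩ = 7.508
  41.11 MΩ → 41.11
  843600 kΩ = 843600 × 10⁻³ MΩ = 843.6
  7.167 MΩ → 7.167
Sum: 6.906 + 7.508 + 41.11 + 843.6 + 7.167 = 906.291

906.291 MΩ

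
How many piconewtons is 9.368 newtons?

(no prefix) = 10⁰, pico = 10⁻¹²; factor is 10¹².
9.368 × 10¹² = 9368000000000

9368000000000 piconewtons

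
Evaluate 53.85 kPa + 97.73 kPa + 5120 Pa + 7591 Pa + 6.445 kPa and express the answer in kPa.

170.736 kPa

In kPa:
  53.85 kPa → 53.85
  97.73 kPa → 97.73
  5120 Pa = 5120e-3 kPa = 5.12
  7591 Pa = 7591e-3 kPa = 7.591
  6.445 kPa → 6.445
Sum: 53.85 + 97.73 + 5.12 + 7.591 + 6.445 = 170.736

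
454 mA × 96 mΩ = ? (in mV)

43.584 mV

454e-3 × 96e-3 = 43584e-6 V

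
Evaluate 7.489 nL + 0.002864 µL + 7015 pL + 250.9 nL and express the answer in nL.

268.268 nL

In nL:
  7.489 nL → 7.489
  0.002864 µL = 0.002864e3 nL = 2.864
  7015 pL = 7015e-3 nL = 7.015
  250.9 nL → 250.9
Sum: 7.489 + 2.864 + 7.015 + 250.9 = 268.268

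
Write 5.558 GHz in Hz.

5558000000 Hz

giga = 10^9, (no prefix) = 10^0; factor is 10^9.
5.558 × 10^9 = 5558000000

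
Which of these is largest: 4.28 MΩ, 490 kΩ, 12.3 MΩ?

12.3 MΩ

4.28 MΩ = 4280000 Ω
490 kΩ = 490000 Ω
12.3 MΩ = 12300000 Ω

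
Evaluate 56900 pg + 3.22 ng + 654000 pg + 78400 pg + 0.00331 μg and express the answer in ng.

In ng:
  56900 pg = 56900 × 10^-3 ng = 56.9
  3.22 ng → 3.22
  654000 pg = 654000 × 10^-3 ng = 654
  78400 pg = 78400 × 10^-3 ng = 78.4
  0.00331 μg = 0.00331 × 10^3 ng = 3.31
Sum: 56.9 + 3.22 + 654 + 78.4 + 3.31 = 795.83

795.83 ng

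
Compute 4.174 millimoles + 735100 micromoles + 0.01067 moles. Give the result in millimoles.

749.944 millimoles

In millimoles:
  4.174 millimoles → 4.174
  735100 micromoles = 735100 × 10^-3 millimoles = 735.1
  0.01067 moles = 0.01067 × 10^3 millimoles = 10.67
Sum: 4.174 + 735.1 + 10.67 = 749.944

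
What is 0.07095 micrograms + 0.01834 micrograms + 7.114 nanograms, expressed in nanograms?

In nanograms:
  0.07095 micrograms = 0.07095 × 10³ nanograms = 70.95
  0.01834 micrograms = 0.01834 × 10³ nanograms = 18.34
  7.114 nanograms → 7.114
Sum: 70.95 + 18.34 + 7.114 = 96.404

96.404 nanograms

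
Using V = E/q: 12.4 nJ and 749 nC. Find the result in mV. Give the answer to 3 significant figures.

(12.4 × 10⁻⁹) / (749 × 10⁻⁹) = 0.016555 V

16.6 mV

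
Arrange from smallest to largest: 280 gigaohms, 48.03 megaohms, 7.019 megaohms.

7.019 megaohms < 48.03 megaohms < 280 gigaohms

280 gigaohms = 280000000000 ohms
48.03 megaohms = 48030000 ohms
7.019 megaohms = 7019000 ohms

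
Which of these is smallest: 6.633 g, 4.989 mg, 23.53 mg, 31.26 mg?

6.633 g = 6.633 g
4.989 mg = 0.004989 g
23.53 mg = 0.02353 g
31.26 mg = 0.03126 g

4.989 mg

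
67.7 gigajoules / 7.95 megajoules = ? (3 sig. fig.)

(67.7 × 10^9) / (7.95 × 10^6) = 8.516 × 10^3

8520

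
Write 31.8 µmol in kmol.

micro = 1e-6, kilo = 1e3; factor is 1e-9.
31.8 × 1e-9 = 0.0000000318

0.0000000318 kmol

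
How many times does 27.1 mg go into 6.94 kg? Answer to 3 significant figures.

(6.94 × 10^3) / (27.1 × 10^-3) = 0.2561 × 10^6

256000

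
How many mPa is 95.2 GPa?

giga = 10⁹, milli = 10⁻³; factor is 10¹².
95.2 × 10¹² = 95200000000000

95200000000000 mPa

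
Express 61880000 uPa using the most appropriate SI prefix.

= 61.88 Pa; mantissa already in [1, 1000).

61.88 Pa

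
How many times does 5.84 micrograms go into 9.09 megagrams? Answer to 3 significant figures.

1560000000000

(9.09 × 10^6) / (5.84 × 10^-6) = 1.557 × 10^12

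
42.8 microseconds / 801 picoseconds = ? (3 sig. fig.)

53400

(42.8 × 10^-6) / (801 × 10^-12) = 0.05343 × 10^6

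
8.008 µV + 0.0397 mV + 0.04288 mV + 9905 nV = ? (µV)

100.493 µV

In µV:
  8.008 µV → 8.008
  0.0397 mV = 0.0397 × 10^3 µV = 39.7
  0.04288 mV = 0.04288 × 10^3 µV = 42.88
  9905 nV = 9905 × 10^-3 µV = 9.905
Sum: 8.008 + 39.7 + 42.88 + 9.905 = 100.493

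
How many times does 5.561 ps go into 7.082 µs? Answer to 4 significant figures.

(7.082e-6) / (5.561e-12) = 1.2735e6

1274000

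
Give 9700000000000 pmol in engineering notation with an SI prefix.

9.7 mol

= 9.7 mol; mantissa already in [1, 1000).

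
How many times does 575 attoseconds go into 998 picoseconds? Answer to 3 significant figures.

(998 × 10^-12) / (575 × 10^-18) = 1.736 × 10^6

1740000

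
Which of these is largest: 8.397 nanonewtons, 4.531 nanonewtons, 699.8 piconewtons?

8.397 nanonewtons

8.397 nanonewtons = 0.000000008397 newtons
4.531 nanonewtons = 0.000000004531 newtons
699.8 piconewtons = 0.0000000006998 newtons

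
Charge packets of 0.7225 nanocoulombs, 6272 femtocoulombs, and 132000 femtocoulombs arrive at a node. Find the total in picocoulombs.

860.772 picocoulombs

In picocoulombs:
  0.7225 nanocoulombs = 0.7225 × 10³ picocoulombs = 722.5
  6272 femtocoulombs = 6272 × 10⁻³ picocoulombs = 6.272
  132000 femtocoulombs = 132000 × 10⁻³ picocoulombs = 132
Sum: 722.5 + 6.272 + 132 = 860.772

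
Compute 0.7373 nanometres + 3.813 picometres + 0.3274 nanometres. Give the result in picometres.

In picometres:
  0.7373 nanometres = 0.7373 × 10³ picometres = 737.3
  3.813 picometres → 3.813
  0.3274 nanometres = 0.3274 × 10³ picometres = 327.4
Sum: 737.3 + 3.813 + 327.4 = 1068.513

1068.513 picometres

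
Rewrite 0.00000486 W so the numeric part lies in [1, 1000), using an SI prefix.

= 4.86 × 10⁻⁶ W; 10⁻⁶ is micro.

4.86 μW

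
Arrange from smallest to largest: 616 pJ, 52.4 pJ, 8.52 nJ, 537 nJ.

52.4 pJ < 616 pJ < 8.52 nJ < 537 nJ

616 pJ = 0.000000000616 J
52.4 pJ = 0.0000000000524 J
8.52 nJ = 0.00000000852 J
537 nJ = 0.000000537 J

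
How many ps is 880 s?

(no prefix) = 10^0, pico = 10^-12; factor is 10^12.
880 × 10^12 = 880000000000000

880000000000000 ps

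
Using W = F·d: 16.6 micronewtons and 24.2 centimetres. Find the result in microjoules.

4.0172 microjoules

16.6 × 10⁻⁶ × 24.2 × 10⁻² = 401.72 × 10⁻⁸ J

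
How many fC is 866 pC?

pico = 1e-12, femto = 1e-15; factor is 1e3.
866 × 1e3 = 866000

866000 fC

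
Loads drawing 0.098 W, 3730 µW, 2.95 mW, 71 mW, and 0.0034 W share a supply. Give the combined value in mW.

179.08 mW

In mW:
  0.098 W = 0.098 × 10³ mW = 98
  3730 µW = 3730 × 10⁻³ mW = 3.73
  2.95 mW → 2.95
  71 mW → 71
  0.0034 W = 0.0034 × 10³ mW = 3.4
Sum: 98 + 3.73 + 2.95 + 71 + 3.4 = 179.08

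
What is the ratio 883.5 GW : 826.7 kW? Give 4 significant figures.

(883.5e9) / (826.7e3) = 1.0687e6

1069000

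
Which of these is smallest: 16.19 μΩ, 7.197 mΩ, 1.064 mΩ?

16.19 μΩ

16.19 μΩ = 0.00001619 Ω
7.197 mΩ = 0.007197 Ω
1.064 mΩ = 0.001064 Ω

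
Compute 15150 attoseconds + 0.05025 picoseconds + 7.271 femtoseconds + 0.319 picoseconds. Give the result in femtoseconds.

391.671 femtoseconds

In femtoseconds:
  15150 attoseconds = 15150e-3 femtoseconds = 15.15
  0.05025 picoseconds = 0.05025e3 femtoseconds = 50.25
  7.271 femtoseconds → 7.271
  0.319 picoseconds = 0.319e3 femtoseconds = 319
Sum: 15.15 + 50.25 + 7.271 + 319 = 391.671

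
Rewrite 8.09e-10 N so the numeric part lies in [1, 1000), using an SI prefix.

= 809e-12 N; 1e-12 is pico.

809 pN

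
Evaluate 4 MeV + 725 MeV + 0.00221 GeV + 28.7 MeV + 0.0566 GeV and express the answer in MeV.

In MeV:
  4 MeV → 4
  725 MeV → 725
  0.00221 GeV = 0.00221 × 10^3 MeV = 2.21
  28.7 MeV → 28.7
  0.0566 GeV = 0.0566 × 10^3 MeV = 56.6
Sum: 4 + 725 + 2.21 + 28.7 + 56.6 = 816.51

816.51 MeV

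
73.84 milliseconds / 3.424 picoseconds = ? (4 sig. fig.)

21570000000

(73.84 × 10⁻³) / (3.424 × 10⁻¹²) = 21.565 × 10⁹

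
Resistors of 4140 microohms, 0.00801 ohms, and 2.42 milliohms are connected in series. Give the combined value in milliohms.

In milliohms:
  4140 microohms = 4140 × 10⁻³ milliohms = 4.14
  0.00801 ohms = 0.00801 × 10³ milliohms = 8.01
  2.42 milliohms → 2.42
Sum: 4.14 + 8.01 + 2.42 = 14.57

14.57 milliohms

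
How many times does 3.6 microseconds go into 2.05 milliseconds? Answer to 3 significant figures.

(2.05e-3) / (3.6e-6) = 0.5694e3

569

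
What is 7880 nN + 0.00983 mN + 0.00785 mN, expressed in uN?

In uN:
  7880 nN = 7880 × 10^-3 uN = 7.88
  0.00983 mN = 0.00983 × 10^3 uN = 9.83
  0.00785 mN = 0.00785 × 10^3 uN = 7.85
Sum: 7.88 + 9.83 + 7.85 = 25.56

25.56 uN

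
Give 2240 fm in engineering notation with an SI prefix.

2.24 pm

= 2.24 × 10⁻¹² m; 10⁻¹² is pico.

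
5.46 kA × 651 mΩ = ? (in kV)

3.55446 kV

5.46 × 10³ × 651 × 10⁻³ = 3554.46 V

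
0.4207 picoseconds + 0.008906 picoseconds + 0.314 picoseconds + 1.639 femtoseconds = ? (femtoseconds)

745.245 femtoseconds

In femtoseconds:
  0.4207 picoseconds = 0.4207 × 10³ femtoseconds = 420.7
  0.008906 picoseconds = 0.008906 × 10³ femtoseconds = 8.906
  0.314 picoseconds = 0.314 × 10³ femtoseconds = 314
  1.639 femtoseconds → 1.639
Sum: 420.7 + 8.906 + 314 + 1.639 = 745.245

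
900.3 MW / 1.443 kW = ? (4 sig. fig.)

623900

(900.3e6) / (1.443e3) = 623.91e3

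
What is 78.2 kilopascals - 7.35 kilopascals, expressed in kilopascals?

In kilopascals:
  78.2 kilopascals → 78.2
  7.35 kilopascals → 7.35
Difference: 78.2 - 7.35 = 70.85

70.85 kilopascals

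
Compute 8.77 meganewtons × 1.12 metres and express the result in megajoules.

8.77 × 10⁶ × 1.12 = 9.8224 × 10⁶ J

9.8224 megajoules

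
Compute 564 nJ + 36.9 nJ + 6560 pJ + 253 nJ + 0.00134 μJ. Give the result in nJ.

861.8 nJ

In nJ:
  564 nJ → 564
  36.9 nJ → 36.9
  6560 pJ = 6560 × 10^-3 nJ = 6.56
  253 nJ → 253
  0.00134 μJ = 0.00134 × 10^3 nJ = 1.34
Sum: 564 + 36.9 + 6.56 + 253 + 1.34 = 861.8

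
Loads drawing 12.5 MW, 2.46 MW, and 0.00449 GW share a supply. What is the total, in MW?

In MW:
  12.5 MW → 12.5
  2.46 MW → 2.46
  0.00449 GW = 0.00449 × 10³ MW = 4.49
Sum: 12.5 + 2.46 + 4.49 = 19.45

19.45 MW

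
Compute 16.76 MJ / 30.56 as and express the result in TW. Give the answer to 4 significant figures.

(16.76 × 10^6) / (30.56 × 10^-18) = 0.548429 × 10^24 W

548400000000 TW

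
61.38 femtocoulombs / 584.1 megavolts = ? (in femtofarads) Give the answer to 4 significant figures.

(61.38 × 10⁻¹⁵) / (584.1 × 10⁶) = 0.105085 × 10⁻²¹ F

0.0000001051 femtofarads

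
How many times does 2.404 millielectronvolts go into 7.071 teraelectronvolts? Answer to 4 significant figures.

2941000000000000

(7.071 × 10^12) / (2.404 × 10^-3) = 2.9413 × 10^15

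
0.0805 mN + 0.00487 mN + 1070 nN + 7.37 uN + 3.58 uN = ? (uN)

97.39 uN

In uN:
  0.0805 mN = 0.0805 × 10^3 uN = 80.5
  0.00487 mN = 0.00487 × 10^3 uN = 4.87
  1070 nN = 1070 × 10^-3 uN = 1.07
  7.37 uN → 7.37
  3.58 uN → 3.58
Sum: 80.5 + 4.87 + 1.07 + 7.37 + 3.58 = 97.39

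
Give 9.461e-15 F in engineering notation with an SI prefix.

9.461 fF

= 9.461e-15 F; 1e-15 is femto.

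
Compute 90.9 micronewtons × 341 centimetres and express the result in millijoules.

0.309969 millijoules

90.9 × 10^-6 × 341 × 10^-2 = 30996.9 × 10^-8 J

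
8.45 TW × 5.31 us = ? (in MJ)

8.45 × 10^12 × 5.31 × 10^-6 = 44.8695 × 10^6 J

44.8695 MJ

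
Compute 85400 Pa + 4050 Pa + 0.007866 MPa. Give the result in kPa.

In kPa:
  85400 Pa = 85400 × 10^-3 kPa = 85.4
  4050 Pa = 4050 × 10^-3 kPa = 4.05
  0.007866 MPa = 0.007866 × 10^3 kPa = 7.866
Sum: 85.4 + 4.05 + 7.866 = 97.316

97.316 kPa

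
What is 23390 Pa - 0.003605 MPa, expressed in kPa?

19.785 kPa

In kPa:
  23390 Pa = 23390 × 10⁻³ kPa = 23.39
  0.003605 MPa = 0.003605 × 10³ kPa = 3.605
Difference: 23.39 - 3.605 = 19.785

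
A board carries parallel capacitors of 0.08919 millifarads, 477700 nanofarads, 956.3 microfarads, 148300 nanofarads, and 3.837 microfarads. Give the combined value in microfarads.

In microfarads:
  0.08919 millifarads = 0.08919 × 10³ microfarads = 89.19
  477700 nanofarads = 477700 × 10⁻³ microfarads = 477.7
  956.3 microfarads → 956.3
  148300 nanofarads = 148300 × 10⁻³ microfarads = 148.3
  3.837 microfarads → 3.837
Sum: 89.19 + 477.7 + 956.3 + 148.3 + 3.837 = 1675.327

1675.327 microfarads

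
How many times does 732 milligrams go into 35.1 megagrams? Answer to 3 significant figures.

(35.1 × 10⁶) / (732 × 10⁻³) = 0.04795 × 10⁹

48000000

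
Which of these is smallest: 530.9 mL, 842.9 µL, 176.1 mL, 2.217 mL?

842.9 µL

530.9 mL = 0.5309 L
842.9 µL = 0.0008429 L
176.1 mL = 0.1761 L
2.217 mL = 0.002217 L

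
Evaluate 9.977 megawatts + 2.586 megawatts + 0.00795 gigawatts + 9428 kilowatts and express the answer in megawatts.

29.941 megawatts

In megawatts:
  9.977 megawatts → 9.977
  2.586 megawatts → 2.586
  0.00795 gigawatts = 0.00795e3 megawatts = 7.95
  9428 kilowatts = 9428e-3 megawatts = 9.428
Sum: 9.977 + 2.586 + 7.95 + 9.428 = 29.941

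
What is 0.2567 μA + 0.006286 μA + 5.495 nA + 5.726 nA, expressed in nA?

274.207 nA

In nA:
  0.2567 μA = 0.2567e3 nA = 256.7
  0.006286 μA = 0.006286e3 nA = 6.286
  5.495 nA → 5.495
  5.726 nA → 5.726
Sum: 256.7 + 6.286 + 5.495 + 5.726 = 274.207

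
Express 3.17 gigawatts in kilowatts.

3170000 kilowatts

giga = 10⁹, kilo = 10³; factor is 10⁶.
3.17 × 10⁶ = 3170000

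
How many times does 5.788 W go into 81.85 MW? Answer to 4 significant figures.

(81.85 × 10⁶) / (5.788) = 14.141 × 10⁶

14140000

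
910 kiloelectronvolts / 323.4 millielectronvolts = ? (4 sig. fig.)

2814000

(910e3) / (323.4e-3) = 2.8139e6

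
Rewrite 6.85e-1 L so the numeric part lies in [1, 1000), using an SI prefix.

685 mL

= 685e-3 L; 1e-3 is milli.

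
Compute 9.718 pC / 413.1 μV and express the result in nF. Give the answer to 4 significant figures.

(9.718 × 10⁻¹²) / (413.1 × 10⁻⁶) = 0.0235246 × 10⁻⁶ F

23.52 nF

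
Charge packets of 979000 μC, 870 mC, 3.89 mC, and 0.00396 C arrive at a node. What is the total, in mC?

1856.85 mC

In mC:
  979000 μC = 979000 × 10⁻³ mC = 979
  870 mC → 870
  3.89 mC → 3.89
  0.00396 C = 0.00396 × 10³ mC = 3.96
Sum: 979 + 870 + 3.89 + 3.96 = 1856.85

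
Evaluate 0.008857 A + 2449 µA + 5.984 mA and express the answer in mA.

In mA:
  0.008857 A = 0.008857 × 10³ mA = 8.857
  2449 µA = 2449 × 10⁻³ mA = 2.449
  5.984 mA → 5.984
Sum: 8.857 + 2.449 + 5.984 = 17.29

17.29 mA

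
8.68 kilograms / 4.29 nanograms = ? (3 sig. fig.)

(8.68 × 10³) / (4.29 × 10⁻⁹) = 2.023 × 10¹²

2020000000000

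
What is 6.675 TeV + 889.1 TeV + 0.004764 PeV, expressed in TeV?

900.539 TeV

In TeV:
  6.675 TeV → 6.675
  889.1 TeV → 889.1
  0.004764 PeV = 0.004764 × 10^3 TeV = 4.764
Sum: 6.675 + 889.1 + 4.764 = 900.539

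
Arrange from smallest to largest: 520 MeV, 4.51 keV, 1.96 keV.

520 MeV = 520000000 eV
4.51 keV = 4510 eV
1.96 keV = 1960 eV

1.96 keV < 4.51 keV < 520 MeV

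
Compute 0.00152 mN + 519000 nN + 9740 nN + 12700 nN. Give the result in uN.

In uN:
  0.00152 mN = 0.00152 × 10^3 uN = 1.52
  519000 nN = 519000 × 10^-3 uN = 519
  9740 nN = 9740 × 10^-3 uN = 9.74
  12700 nN = 12700 × 10^-3 uN = 12.7
Sum: 1.52 + 519 + 9.74 + 12.7 = 542.96

542.96 uN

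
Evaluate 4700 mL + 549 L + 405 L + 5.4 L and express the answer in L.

964.1 L

In L:
  4700 mL = 4700 × 10⁻³ L = 4.7
  549 L → 549
  405 L → 405
  5.4 L → 5.4
Sum: 4.7 + 549 + 405 + 5.4 = 964.1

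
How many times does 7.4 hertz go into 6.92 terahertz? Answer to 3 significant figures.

(6.92 × 10¹²) / (7.4) = 0.9351 × 10¹²

935000000000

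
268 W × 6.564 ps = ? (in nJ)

1.759152 nJ

268 × 6.564 × 10⁻¹² = 1759.152 × 10⁻¹² J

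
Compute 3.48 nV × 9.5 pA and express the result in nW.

0.00000000003306 nW

3.48 × 10^-9 × 9.5 × 10^-12 = 33.06 × 10^-21 W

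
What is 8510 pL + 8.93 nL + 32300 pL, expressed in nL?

49.74 nL

In nL:
  8510 pL = 8510 × 10⁻³ nL = 8.51
  8.93 nL → 8.93
  32300 pL = 32300 × 10⁻³ nL = 32.3
Sum: 8.51 + 8.93 + 32.3 = 49.74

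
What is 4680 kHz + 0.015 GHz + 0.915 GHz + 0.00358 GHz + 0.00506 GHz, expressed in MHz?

943.32 MHz

In MHz:
  4680 kHz = 4680 × 10⁻³ MHz = 4.68
  0.015 GHz = 0.015 × 10³ MHz = 15
  0.915 GHz = 0.915 × 10³ MHz = 915
  0.00358 GHz = 0.00358 × 10³ MHz = 3.58
  0.00506 GHz = 0.00506 × 10³ MHz = 5.06
Sum: 4.68 + 15 + 915 + 3.58 + 5.06 = 943.32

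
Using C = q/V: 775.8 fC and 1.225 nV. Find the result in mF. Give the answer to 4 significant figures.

0.6333 mF

(775.8e-15) / (1.225e-9) = 633.306e-6 F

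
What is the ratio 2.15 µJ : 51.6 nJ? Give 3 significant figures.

(2.15 × 10^-6) / (51.6 × 10^-9) = 0.04167 × 10^3

41.7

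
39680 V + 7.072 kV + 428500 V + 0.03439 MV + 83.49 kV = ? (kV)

593.132 kV

In kV:
  39680 V = 39680 × 10⁻³ kV = 39.68
  7.072 kV → 7.072
  428500 V = 428500 × 10⁻³ kV = 428.5
  0.03439 MV = 0.03439 × 10³ kV = 34.39
  83.49 kV → 83.49
Sum: 39.68 + 7.072 + 428.5 + 34.39 + 83.49 = 593.132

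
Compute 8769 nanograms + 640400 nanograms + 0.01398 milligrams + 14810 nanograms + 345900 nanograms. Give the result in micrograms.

In micrograms:
  8769 nanograms = 8769 × 10⁻³ micrograms = 8.769
  640400 nanograms = 640400 × 10⁻³ micrograms = 640.4
  0.01398 milligrams = 0.01398 × 10³ micrograms = 13.98
  14810 nanograms = 14810 × 10⁻³ micrograms = 14.81
  345900 nanograms = 345900 × 10⁻³ micrograms = 345.9
Sum: 8.769 + 640.4 + 13.98 + 14.81 + 345.9 = 1023.859

1023.859 micrograms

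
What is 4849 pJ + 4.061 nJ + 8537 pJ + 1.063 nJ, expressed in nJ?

In nJ:
  4849 pJ = 4849 × 10^-3 nJ = 4.849
  4.061 nJ → 4.061
  8537 pJ = 8537 × 10^-3 nJ = 8.537
  1.063 nJ → 1.063
Sum: 4.849 + 4.061 + 8.537 + 1.063 = 18.51

18.51 nJ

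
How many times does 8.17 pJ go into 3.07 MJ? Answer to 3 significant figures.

376000000000000000

(3.07 × 10^6) / (8.17 × 10^-12) = 0.3758 × 10^18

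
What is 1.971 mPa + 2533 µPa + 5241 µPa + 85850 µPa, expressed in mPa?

95.595 mPa

In mPa:
  1.971 mPa → 1.971
  2533 µPa = 2533 × 10^-3 mPa = 2.533
  5241 µPa = 5241 × 10^-3 mPa = 5.241
  85850 µPa = 85850 × 10^-3 mPa = 85.85
Sum: 1.971 + 2.533 + 5.241 + 85.85 = 95.595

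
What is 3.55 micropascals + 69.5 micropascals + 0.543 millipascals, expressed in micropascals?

In micropascals:
  3.55 micropascals → 3.55
  69.5 micropascals → 69.5
  0.543 millipascals = 0.543e3 micropascals = 543
Sum: 3.55 + 69.5 + 543 = 616.05

616.05 micropascals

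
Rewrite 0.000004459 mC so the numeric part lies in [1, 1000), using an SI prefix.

4.459 nC

= 4.459 × 10^-9 C; 10^-9 is nano.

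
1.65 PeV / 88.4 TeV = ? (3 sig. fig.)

(1.65 × 10¹⁵) / (88.4 × 10¹²) = 0.01867 × 10³

18.7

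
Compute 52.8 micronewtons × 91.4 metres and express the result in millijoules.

52.8 × 10⁻⁶ × 91.4 = 4825.92 × 10⁻⁶ J

4.82592 millijoules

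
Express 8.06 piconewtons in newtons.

pico = 1e-12, (no prefix) = 1e0; factor is 1e-12.
8.06 × 1e-12 = 0.00000000000806

0.00000000000806 newtons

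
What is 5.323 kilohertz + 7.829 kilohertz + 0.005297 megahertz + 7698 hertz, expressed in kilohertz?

26.147 kilohertz

In kilohertz:
  5.323 kilohertz → 5.323
  7.829 kilohertz → 7.829
  0.005297 megahertz = 0.005297 × 10³ kilohertz = 5.297
  7698 hertz = 7698 × 10⁻³ kilohertz = 7.698
Sum: 5.323 + 7.829 + 5.297 + 7.698 = 26.147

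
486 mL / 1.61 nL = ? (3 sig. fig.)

(486 × 10^-3) / (1.61 × 10^-9) = 301.9 × 10^6

302000000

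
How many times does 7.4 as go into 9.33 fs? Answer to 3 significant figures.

(9.33e-15) / (7.4e-18) = 1.261e3

1260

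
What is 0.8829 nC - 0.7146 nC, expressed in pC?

168.3 pC

In pC:
  0.8829 nC = 0.8829e3 pC = 882.9
  0.7146 nC = 0.7146e3 pC = 714.6
Difference: 882.9 - 714.6 = 168.3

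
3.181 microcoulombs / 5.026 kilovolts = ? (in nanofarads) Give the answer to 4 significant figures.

(3.181 × 10⁻⁶) / (5.026 × 10³) = 0.632909 × 10⁻⁹ F

0.6329 nanofarads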